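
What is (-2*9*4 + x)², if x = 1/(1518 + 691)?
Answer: 25295948209/4879681 ≈ 5183.9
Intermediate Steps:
x = 1/2209 ≈ 0.00045269
(-2*9*4 + x)² = (-2*9*4 + 1/2209)² = (-18*4 + 1/2209)² = (-72 + 1/2209)² = (-159047/2209)² = 25295948209/4879681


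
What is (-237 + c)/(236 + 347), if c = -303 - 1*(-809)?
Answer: 269/583 ≈ 0.46141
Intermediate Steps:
c = 506 (c = -303 + 809 = 506)
(-237 + c)/(236 + 347) = (-237 + 506)/(236 + 347) = 269/583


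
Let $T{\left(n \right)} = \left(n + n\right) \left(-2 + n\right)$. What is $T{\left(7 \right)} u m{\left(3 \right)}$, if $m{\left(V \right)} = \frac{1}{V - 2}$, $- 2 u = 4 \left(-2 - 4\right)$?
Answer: $840$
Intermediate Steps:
$u = 12$ ($u = - \frac{4 \left(-2 - 4\right)}{2} = - \frac{4 \left(-6\right)}{2} = \left(- \frac{1}{2}\right) \left(-24\right) = 12$)
$T{\left(n \right)} = 2 n \left(-2 + n\right)$
$m{\left(V \right)} = \frac{1}{-2 + V}$
$T{\left(7 \right)} u m{\left(3 \right)} = \frac{2 \cdot 7 \left(-2 + 7\right) 12}{-2 + 3} = \frac{2 \cdot 7 \cdot 5 \cdot 12}{1} = 70 \cdot 12 \cdot 1 = 840 \cdot 1 = 840$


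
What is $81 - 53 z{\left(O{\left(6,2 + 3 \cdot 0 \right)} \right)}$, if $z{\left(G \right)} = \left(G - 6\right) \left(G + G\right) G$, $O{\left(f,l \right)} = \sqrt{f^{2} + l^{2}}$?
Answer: $25521 - 8480 \sqrt{10} \approx -1295.1$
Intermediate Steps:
$z{\left(G \right)} = 2 G^{2} \left(-6 + G\right)$ ($z{\left(G \right)} = \left(-6 + G\right) 2 G G = 2 G \left(-6 + G\right) G = 2 G^{2} \left(-6 + G\right)$)
$81 - 53 z{\left(O{\left(6,2 + 3 \cdot 0 \right)} \right)} = 81 - 53 \cdot 2 \left(\sqrt{6^{2} + \left(2 + 3 \cdot 0\right)^{2}}\right)^{2} \left(-6 + \sqrt{6^{2} + \left(2 + 3 \cdot 0\right)^{2}}\right) = 81 - 53 \cdot 2 \left(\sqrt{36 + \left(2 + 0\right)^{2}}\right)^{2} \left(-6 + \sqrt{36 + \left(2 + 0\right)^{2}}\right) = 81 - 53 \cdot 2 \left(\sqrt{36 + 2^{2}}\right)^{2} \left(-6 + \sqrt{36 + 2^{2}}\right) = 81 - 53 \cdot 2 \left(\sqrt{36 + 4}\right)^{2} \left(-6 + \sqrt{36 + 4}\right) = 81 - 53 \cdot 2 \left(\sqrt{40}\right)^{2} \left(-6 + \sqrt{40}\right) = 81 - 53 \cdot 2 \left(2 \sqrt{10}\right)^{2} \left(-6 + 2 \sqrt{10}\right) = 81 - 53 \cdot 2 \cdot 40 \left(-6 + 2 \sqrt{10}\right) = 81 - 53 \left(-480 + 160 \sqrt{10}\right) = 81 + \left(25440 - 8480 \sqrt{10}\right) = 25521 - 8480 \sqrt{10}$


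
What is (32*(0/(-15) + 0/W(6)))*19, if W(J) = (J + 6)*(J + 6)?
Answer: 0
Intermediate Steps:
W(J) = (6 + J)² (W(J) = (6 + J)*(6 + J) = (6 + J)²)
(32*(0/(-15) + 0/W(6)))*19 = (32*(0/(-15) + 0/((6 + 6)²)))*19 = (32*(0*(-1/15) + 0/(12²)))*19 = (32*(0 + 0/144))*19 = (32*(0 + 0*(1/144)))*19 = (32*(0 + 0))*19 = (32*0)*19 = 0*19 = 0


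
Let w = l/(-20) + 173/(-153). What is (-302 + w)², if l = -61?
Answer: 843177553009/9363600 ≈ 90049.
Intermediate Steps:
w = 5873/3060 (w = -61/(-20) + 173/(-153) = -61*(-1/20) + 173*(-1/153) = 61/20 - 173/153 = 5873/3060 ≈ 1.9193)
(-302 + w)² = (-302 + 5873/3060)² = (-918247/3060)² = 843177553009/9363600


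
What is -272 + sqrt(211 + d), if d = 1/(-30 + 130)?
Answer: -272 + sqrt(21101)/10 ≈ -257.47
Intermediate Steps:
d = 1/100 ≈ 0.010000
-272 + sqrt(211 + d) = -272 + sqrt(211 + 1/100) = -272 + sqrt(21101/100) = -272 + sqrt(21101)/10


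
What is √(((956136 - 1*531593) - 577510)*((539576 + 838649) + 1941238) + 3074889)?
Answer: 22*I*√1049101698 ≈ 7.1258e+5*I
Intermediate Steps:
√(((956136 - 1*531593) - 577510)*((539576 + 838649) + 1941238) + 3074889) = √(((956136 - 531593) - 577510)*(1378225 + 1941238) + 3074889) = √((424543 - 577510)*3319463 + 3074889) = √(-152967*3319463 + 3074889) = √(-507768296721 + 3074889) = √(-507765221832) = 22*I*√1049101698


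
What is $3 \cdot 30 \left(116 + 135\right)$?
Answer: $22590$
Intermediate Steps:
$3 \cdot 30 \left(116 + 135\right) = 90 \cdot 251 = 22590$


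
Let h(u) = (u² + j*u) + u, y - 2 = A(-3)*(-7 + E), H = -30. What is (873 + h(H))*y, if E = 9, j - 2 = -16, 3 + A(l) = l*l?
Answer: 30282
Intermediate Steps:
A(l) = -3 + l² (A(l) = -3 + l*l = -3 + l²)
j = -14 (j = 2 - 16 = -14)
y = 14 (y = 2 + (-3 + (-3)²)*(-7 + 9) = 2 + (-3 + 9)*2 = 2 + 6*2 = 2 + 12 = 14)
h(u) = u² - 13*u (h(u) = (u² - 14*u) + u = u² - 13*u)
(873 + h(H))*y = (873 - 30*(-13 - 30))*14 = (873 - 30*(-43))*14 = (873 + 1290)*14 = 2163*14 = 30282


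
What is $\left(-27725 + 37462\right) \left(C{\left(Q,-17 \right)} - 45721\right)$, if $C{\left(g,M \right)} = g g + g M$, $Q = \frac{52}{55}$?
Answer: $- \frac{1347132849517}{3025} \approx -4.4533 \cdot 10^{8}$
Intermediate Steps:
$Q = \frac{52}{55}$ ($Q = 52 \cdot \frac{1}{55} = \frac{52}{55} \approx 0.94545$)
$C{\left(g,M \right)} = g^{2} + M g$
$\left(-27725 + 37462\right) \left(C{\left(Q,-17 \right)} - 45721\right) = \left(-27725 + 37462\right) \left(\frac{52 \left(-17 + \frac{52}{55}\right)}{55} - 45721\right) = 9737 \left(\frac{52}{55} \left(- \frac{883}{55}\right) - 45721\right) = 9737 \left(- \frac{45916}{3025} - 45721\right) = 9737 \left(- \frac{138351941}{3025}\right) = - \frac{1347132849517}{3025}$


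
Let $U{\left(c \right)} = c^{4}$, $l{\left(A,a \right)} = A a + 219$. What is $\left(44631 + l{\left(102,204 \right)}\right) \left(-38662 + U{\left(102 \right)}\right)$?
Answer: $7104494606532$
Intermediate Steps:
$l{\left(A,a \right)} = 219 + A a$
$\left(44631 + l{\left(102,204 \right)}\right) \left(-38662 + U{\left(102 \right)}\right) = \left(44631 + \left(219 + 102 \cdot 204\right)\right) \left(-38662 + 102^{4}\right) = \left(44631 + \left(219 + 20808\right)\right) \left(-38662 + 108243216\right) = \left(44631 + 21027\right) 108204554 = 65658 \cdot 108204554 = 7104494606532$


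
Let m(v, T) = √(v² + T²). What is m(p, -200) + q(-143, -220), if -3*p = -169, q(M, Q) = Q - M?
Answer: -77 + √388561/3 ≈ 130.78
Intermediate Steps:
p = 169/3 (p = -⅓*(-169) = 169/3 ≈ 56.333)
m(v, T) = √(T² + v²)
m(p, -200) + q(-143, -220) = √((-200)² + (169/3)²) + (-220 - 1*(-143)) = √(40000 + 28561/9) + (-220 + 143) = √(388561/9) - 77 = √388561/3 - 77 = -77 + √388561/3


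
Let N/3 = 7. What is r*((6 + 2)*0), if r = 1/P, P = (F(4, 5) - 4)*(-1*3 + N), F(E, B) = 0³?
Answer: 0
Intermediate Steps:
N = 21 (N = 3*7 = 21)
F(E, B) = 0
P = -72 (P = (0 - 4)*(-1*3 + 21) = -4*(-3 + 21) = -4*18 = -72)
r = -1/72 (r = 1/(-72) = -1/72 ≈ -0.013889)
r*((6 + 2)*0) = -(6 + 2)*0/72 = -0/9 = -1/72*0 = 0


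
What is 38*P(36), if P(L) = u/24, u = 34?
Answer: 323/6 ≈ 53.833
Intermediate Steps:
P(L) = 17/12 (P(L) = 34/24 = 34*(1/24) = 17/12)
38*P(36) = 38*(17/12) = 323/6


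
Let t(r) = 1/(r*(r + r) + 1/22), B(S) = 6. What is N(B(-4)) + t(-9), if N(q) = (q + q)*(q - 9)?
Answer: -128318/3565 ≈ -35.994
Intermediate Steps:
N(q) = 2*q*(-9 + q) (N(q) = (2*q)*(-9 + q) = 2*q*(-9 + q))
t(r) = 1/(1/22 + 2*r**2) (t(r) = 1/(r*(2*r) + 1/22) = 1/(2*r**2 + 1/22) = 1/(1/22 + 2*r**2))
N(B(-4)) + t(-9) = 2*6*(-9 + 6) + 22/(1 + 44*(-9)**2) = 2*6*(-3) + 22/(1 + 44*81) = -36 + 22/(1 + 3564) = -36 + 22/3565 = -128318/3565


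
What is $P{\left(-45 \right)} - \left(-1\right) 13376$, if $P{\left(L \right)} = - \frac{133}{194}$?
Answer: $\frac{2594811}{194} \approx 13375.0$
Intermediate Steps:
$P{\left(L \right)} = - \frac{133}{194}$ ($P{\left(L \right)} = \left(-133\right) \frac{1}{194} = - \frac{133}{194}$)
$P{\left(-45 \right)} - \left(-1\right) 13376 = - \frac{133}{194} - \left(-1\right) 13376 = - \frac{133}{194} - -13376 = - \frac{133}{194} + 13376 = \frac{2594811}{194}$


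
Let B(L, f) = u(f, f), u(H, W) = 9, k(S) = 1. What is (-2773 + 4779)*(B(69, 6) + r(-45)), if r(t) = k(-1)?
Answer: 20060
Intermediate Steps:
B(L, f) = 9
r(t) = 1
(-2773 + 4779)*(B(69, 6) + r(-45)) = (-2773 + 4779)*(9 + 1) = 2006*10 = 20060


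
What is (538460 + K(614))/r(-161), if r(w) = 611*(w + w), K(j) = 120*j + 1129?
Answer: -613269/196742 ≈ -3.1171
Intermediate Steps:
K(j) = 1129 + 120*j
r(w) = 1222*w (r(w) = 611*(2*w) = 1222*w)
(538460 + K(614))/r(-161) = (538460 + (1129 + 120*614))/((1222*(-161))) = (538460 + (1129 + 73680))/(-196742) = (538460 + 74809)*(-1/196742) = 613269*(-1/196742) = -613269/196742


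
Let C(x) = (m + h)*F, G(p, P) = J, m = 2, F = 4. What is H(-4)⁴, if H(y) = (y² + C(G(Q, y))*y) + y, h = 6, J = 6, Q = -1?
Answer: 181063936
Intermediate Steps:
G(p, P) = 6
C(x) = 32 (C(x) = (2 + 6)*4 = 8*4 = 32)
H(y) = y² + 33*y (H(y) = (y² + 32*y) + y = y² + 33*y)
H(-4)⁴ = (-4*(33 - 4))⁴ = (-4*29)⁴ = (-116)⁴ = 181063936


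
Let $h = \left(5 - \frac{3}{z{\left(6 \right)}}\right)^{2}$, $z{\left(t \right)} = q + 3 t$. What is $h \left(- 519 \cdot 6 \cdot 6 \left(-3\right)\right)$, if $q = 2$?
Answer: $\frac{131848317}{100} \approx 1.3185 \cdot 10^{6}$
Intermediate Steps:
$z{\left(t \right)} = 2 + 3 t$
$h = \frac{9409}{400}$ ($h = \left(5 - \frac{3}{2 + 3 \cdot 6}\right)^{2} = \left(5 - \frac{3}{2 + 18}\right)^{2} = \left(5 - \frac{3}{20}\right)^{2} = \left(\frac{97}{20}\right)^{2} = \frac{9409}{400} \approx 23.522$)
$h \left(- 519 \cdot 6 \cdot 6 \left(-3\right)\right) = \frac{9409 \left(- 519 \cdot 6 \cdot 6 \left(-3\right)\right)}{400} = \frac{9409 \left(- 519 \cdot 36 \left(-3\right)\right)}{400} = \frac{9409 \left(\left(-519\right) \left(-108\right)\right)}{400} = \frac{9409}{400} \cdot 56052 = \frac{131848317}{100}$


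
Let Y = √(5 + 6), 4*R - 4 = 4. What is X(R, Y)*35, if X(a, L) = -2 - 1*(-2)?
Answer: 0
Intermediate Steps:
R = 2 (R = 1 + (¼)*4 = 1 + 1 = 2)
Y = √11 ≈ 3.3166
X(a, L) = 0 (X(a, L) = -2 + 2 = 0)
X(R, Y)*35 = 0*35 = 0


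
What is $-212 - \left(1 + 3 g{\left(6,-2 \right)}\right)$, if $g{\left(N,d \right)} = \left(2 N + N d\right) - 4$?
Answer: $-201$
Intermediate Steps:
$g{\left(N,d \right)} = -4 + 2 N + N d$
$-212 - \left(1 + 3 g{\left(6,-2 \right)}\right) = -212 - \left(1 + 3 \left(-4 + 2 \cdot 6 + 6 \left(-2\right)\right)\right) = -212 - \left(1 + 3 \left(-4 + 12 - 12\right)\right) = -212 - \left(1 + 3 \left(-4\right)\right) = -212 - \left(1 - 12\right) = -212 - -11 = -212 + 11 = -201$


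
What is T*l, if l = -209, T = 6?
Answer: -1254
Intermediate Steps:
T*l = 6*(-209) = -1254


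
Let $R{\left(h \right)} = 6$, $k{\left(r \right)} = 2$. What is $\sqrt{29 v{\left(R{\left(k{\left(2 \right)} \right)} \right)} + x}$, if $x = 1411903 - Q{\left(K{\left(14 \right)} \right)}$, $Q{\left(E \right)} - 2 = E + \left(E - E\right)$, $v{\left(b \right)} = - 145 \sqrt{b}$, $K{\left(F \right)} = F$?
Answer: $\sqrt{1411887 - 4205 \sqrt{6}} \approx 1183.9$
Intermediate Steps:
$Q{\left(E \right)} = 2 + E$ ($Q{\left(E \right)} = 2 + \left(E + \left(E - E\right)\right) = 2 + \left(E + 0\right) = 2 + E$)
$x = 1411887$ ($x = 1411903 - \left(2 + 14\right) = 1411903 - 16 = 1411887$)
$\sqrt{29 v{\left(R{\left(k{\left(2 \right)} \right)} \right)} + x} = \sqrt{29 \left(- 145 \sqrt{6}\right) + 1411887} = \sqrt{- 4205 \sqrt{6} + 1411887} = \sqrt{1411887 - 4205 \sqrt{6}}$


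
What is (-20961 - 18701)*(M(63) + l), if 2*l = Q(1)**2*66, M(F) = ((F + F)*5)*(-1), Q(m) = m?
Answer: 23678214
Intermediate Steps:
M(F) = -10*F (M(F) = ((2*F)*5)*(-1) = (10*F)*(-1) = -10*F)
l = 33 (l = (1**2*66)/2 = (1*66)/2 = (1/2)*66 = 33)
(-20961 - 18701)*(M(63) + l) = (-20961 - 18701)*(-10*63 + 33) = -39662*(-630 + 33) = -39662*(-597) = 23678214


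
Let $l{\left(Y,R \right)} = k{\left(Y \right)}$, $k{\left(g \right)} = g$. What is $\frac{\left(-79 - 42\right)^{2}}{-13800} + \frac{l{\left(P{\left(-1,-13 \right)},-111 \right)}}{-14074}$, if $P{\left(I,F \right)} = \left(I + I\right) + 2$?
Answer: $- \frac{14641}{13800} \approx -1.0609$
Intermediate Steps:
$P{\left(I,F \right)} = 2 + 2 I$ ($P{\left(I,F \right)} = 2 I + 2 = 2 + 2 I$)
$l{\left(Y,R \right)} = Y$
$\frac{\left(-79 - 42\right)^{2}}{-13800} + \frac{l{\left(P{\left(-1,-13 \right)},-111 \right)}}{-14074} = \frac{\left(-79 - 42\right)^{2}}{-13800} + \frac{2 + 2 \left(-1\right)}{-14074} = \left(-121\right)^{2} \left(- \frac{1}{13800}\right) + \left(2 - 2\right) \left(- \frac{1}{14074}\right) = 14641 \left(- \frac{1}{13800}\right) + 0 \left(- \frac{1}{14074}\right) = - \frac{14641}{13800} + 0 = - \frac{14641}{13800}$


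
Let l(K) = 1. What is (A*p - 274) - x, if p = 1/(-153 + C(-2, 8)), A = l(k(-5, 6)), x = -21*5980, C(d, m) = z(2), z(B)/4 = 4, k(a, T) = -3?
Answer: 17166921/137 ≈ 1.2531e+5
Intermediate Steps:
z(B) = 16 (z(B) = 4*4 = 16)
C(d, m) = 16
x = -125580
A = 1
p = -1/137 (p = 1/(-153 + 16) = 1/(-137) = -1/137 ≈ -0.0072993)
(A*p - 274) - x = (1*(-1/137) - 274) - 1*(-125580) = (-1/137 - 274) + 125580 = -37539/137 + 125580 = 17166921/137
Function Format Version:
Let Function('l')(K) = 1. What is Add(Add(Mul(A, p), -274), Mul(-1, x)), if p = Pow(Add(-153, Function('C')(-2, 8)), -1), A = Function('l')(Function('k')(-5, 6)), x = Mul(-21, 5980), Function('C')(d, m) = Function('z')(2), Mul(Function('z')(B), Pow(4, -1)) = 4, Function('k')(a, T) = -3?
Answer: Rational(17166921, 137) ≈ 1.2531e+5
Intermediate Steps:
Function('z')(B) = 16 (Function('z')(B) = Mul(4, 4) = 16)
Function('C')(d, m) = 16
x = -125580
A = 1
p = Rational(-1, 137) (p = Pow(Add(-153, 16), -1) = Pow(-137, -1) = Rational(-1, 137) ≈ -0.0072993)
Add(Add(Mul(A, p), -274), Mul(-1, x)) = Add(Add(Mul(1, Rational(-1, 137)), -274), Mul(-1, -125580)) = Add(Add(Rational(-1, 137), -274), 125580) = Add(Rational(-37539, 137), 125580) = Rational(17166921, 137)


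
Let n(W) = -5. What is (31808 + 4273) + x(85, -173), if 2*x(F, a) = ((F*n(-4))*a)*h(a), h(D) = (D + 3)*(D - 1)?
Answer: 1087470831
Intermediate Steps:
h(D) = (-1 + D)*(3 + D) (h(D) = (3 + D)*(-1 + D) = (-1 + D)*(3 + D))
x(F, a) = -5*F*a*(-3 + a² + 2*a)/2 (x(F, a) = (((F*(-5))*a)*(-3 + a² + 2*a))/2 = (((-5*F)*a)*(-3 + a² + 2*a))/2 = ((-5*F*a)*(-3 + a² + 2*a))/2 = (-5*F*a*(-3 + a² + 2*a))/2 = -5*F*a*(-3 + a² + 2*a)/2)
(31808 + 4273) + x(85, -173) = (31808 + 4273) + (5/2)*85*(-173)*(3 - 1*(-173)² - 2*(-173)) = 36081 + (5/2)*85*(-173)*(3 - 1*29929 + 346) = 36081 + (5/2)*85*(-173)*(3 - 29929 + 346) = 36081 + (5/2)*85*(-173)*(-29580) = 36081 + 1087434750 = 1087470831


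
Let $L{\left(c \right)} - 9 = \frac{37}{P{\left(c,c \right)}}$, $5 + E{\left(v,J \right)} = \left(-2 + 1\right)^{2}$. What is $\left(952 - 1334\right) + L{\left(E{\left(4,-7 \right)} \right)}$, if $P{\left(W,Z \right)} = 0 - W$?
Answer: $- \frac{1455}{4} \approx -363.75$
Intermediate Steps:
$E{\left(v,J \right)} = -4$ ($E{\left(v,J \right)} = -5 + \left(-2 + 1\right)^{2} = -5 + \left(-1\right)^{2} = -5 + 1 = -4$)
$P{\left(W,Z \right)} = - W$
$L{\left(c \right)} = 9 - \frac{37}{c}$ ($L{\left(c \right)} = 9 + \frac{37}{\left(-1\right) c} = 9 + 37 \left(- \frac{1}{c}\right) = 9 - \frac{37}{c}$)
$\left(952 - 1334\right) + L{\left(E{\left(4,-7 \right)} \right)} = \left(952 - 1334\right) - \left(-9 + \frac{37}{-4}\right) = \left(952 - 1334\right) + \left(9 - - \frac{37}{4}\right) = -382 + \left(9 + \frac{37}{4}\right) = -382 + \frac{73}{4} = - \frac{1455}{4}$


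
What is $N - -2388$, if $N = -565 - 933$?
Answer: $890$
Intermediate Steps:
$N = -1498$
$N - -2388 = -1498 - -2388 = -1498 + 2388 = 890$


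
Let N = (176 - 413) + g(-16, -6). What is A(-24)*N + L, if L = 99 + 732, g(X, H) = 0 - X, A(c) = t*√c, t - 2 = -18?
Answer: 831 + 7072*I*√6 ≈ 831.0 + 17323.0*I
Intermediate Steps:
t = -16 (t = 2 - 18 = -16)
A(c) = -16*√c
g(X, H) = -X
L = 831
N = -221 (N = (176 - 413) - 1*(-16) = -237 + 16 = -221)
A(-24)*N + L = -32*I*√6*(-221) + 831 = 7072*I*√6 + 831 = 831 + 7072*I*√6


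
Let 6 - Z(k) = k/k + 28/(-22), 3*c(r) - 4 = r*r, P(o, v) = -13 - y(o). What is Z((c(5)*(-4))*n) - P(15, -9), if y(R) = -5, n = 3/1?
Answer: 157/11 ≈ 14.273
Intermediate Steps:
n = 3 (n = 3*1 = 3)
P(o, v) = -8 (P(o, v) = -13 - 1*(-5) = -13 + 5 = -8)
c(r) = 4/3 + r²/3 (c(r) = 4/3 + (r*r)/3 = 4/3 + r²/3)
Z(k) = 69/11 (Z(k) = 6 - (k/k + 28/(-22)) = 6 - (1 + 28*(-1/22)) = 6 - (1 - 14/11) = 6 - 1*(-3/11) = 6 + 3/11 = 69/11)
Z((c(5)*(-4))*n) - P(15, -9) = 69/11 - 1*(-8) = 69/11 + 8 = 157/11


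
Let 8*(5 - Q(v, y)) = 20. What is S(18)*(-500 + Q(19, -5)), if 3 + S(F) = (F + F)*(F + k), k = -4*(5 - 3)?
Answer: -355215/2 ≈ -1.7761e+5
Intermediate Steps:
Q(v, y) = 5/2 (Q(v, y) = 5 - ⅛*20 = 5 - 5/2 = 5/2)
k = -8 (k = -4*2 = -8)
S(F) = -3 + 2*F*(-8 + F) (S(F) = -3 + (F + F)*(F - 8) = -3 + (2*F)*(-8 + F) = -3 + 2*F*(-8 + F))
S(18)*(-500 + Q(19, -5)) = (-3 - 16*18 + 2*18²)*(-500 + 5/2) = (-3 - 288 + 2*324)*(-995/2) = (-3 - 288 + 648)*(-995/2) = 357*(-995/2) = -355215/2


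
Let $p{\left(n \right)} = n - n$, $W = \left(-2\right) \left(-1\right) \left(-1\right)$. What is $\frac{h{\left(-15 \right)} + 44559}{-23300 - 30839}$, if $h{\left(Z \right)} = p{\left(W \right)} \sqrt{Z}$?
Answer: $- \frac{44559}{54139} \approx -0.82305$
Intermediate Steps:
$W = -2$ ($W = 2 \left(-1\right) = -2$)
$p{\left(n \right)} = 0$
$h{\left(Z \right)} = 0$ ($h{\left(Z \right)} = 0 \sqrt{Z} = 0$)
$\frac{h{\left(-15 \right)} + 44559}{-23300 - 30839} = \frac{0 + 44559}{-23300 - 30839} = \frac{44559}{-54139} = 44559 \left(- \frac{1}{54139}\right) = - \frac{44559}{54139}$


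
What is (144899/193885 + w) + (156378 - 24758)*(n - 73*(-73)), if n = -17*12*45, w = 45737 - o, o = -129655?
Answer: -98240216365881/193885 ≈ -5.0669e+8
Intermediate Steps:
w = 175392 (w = 45737 - 1*(-129655) = 45737 + 129655 = 175392)
n = -9180 (n = -204*45 = -9180)
(144899/193885 + w) + (156378 - 24758)*(n - 73*(-73)) = (144899/193885 + 175392) + (156378 - 24758)*(-9180 - 73*(-73)) = (144899*(1/193885) + 175392) + 131620*(-9180 + 5329) = (144899/193885 + 175392) + 131620*(-3851) = 34006022819/193885 - 506868620 = -98240216365881/193885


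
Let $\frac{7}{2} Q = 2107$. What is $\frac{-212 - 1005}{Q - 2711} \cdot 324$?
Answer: $\frac{131436}{703} \approx 186.96$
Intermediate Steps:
$Q = 602$ ($Q = \frac{2}{7} \cdot 2107 = 602$)
$\frac{-212 - 1005}{Q - 2711} \cdot 324 = \frac{-212 - 1005}{602 - 2711} \cdot 324 = - \frac{1217}{-2109} \cdot 324 = \left(-1217\right) \left(- \frac{1}{2109}\right) 324 = \frac{1217}{2109} \cdot 324 = \frac{131436}{703}$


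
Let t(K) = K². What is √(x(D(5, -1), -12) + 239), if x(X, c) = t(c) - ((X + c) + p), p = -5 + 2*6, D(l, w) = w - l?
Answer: √394 ≈ 19.849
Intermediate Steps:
p = 7 (p = -5 + 12 = 7)
x(X, c) = -7 + c² - X - c (x(X, c) = c² - ((X + c) + 7) = c² - (7 + X + c) = c² + (-7 - X - c) = -7 + c² - X - c)
√(x(D(5, -1), -12) + 239) = √((-7 + (-12)² - (-1 - 1*5) - 1*(-12)) + 239) = √((-7 + 144 - (-1 - 5) + 12) + 239) = √((-7 + 144 - 1*(-6) + 12) + 239) = √((-7 + 144 + 6 + 12) + 239) = √(155 + 239) = √394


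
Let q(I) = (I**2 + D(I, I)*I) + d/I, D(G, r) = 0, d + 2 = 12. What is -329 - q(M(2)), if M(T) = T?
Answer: -338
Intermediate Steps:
d = 10 (d = -2 + 12 = 10)
q(I) = I**2 + 10/I (q(I) = (I**2 + 0*I) + 10/I = (I**2 + 0) + 10/I = I**2 + 10/I)
-329 - q(M(2)) = -329 - (10 + 2**3)/2 = -329 - (10 + 8)/2 = -329 - 18/2 = -329 - 1*9 = -329 - 9 = -338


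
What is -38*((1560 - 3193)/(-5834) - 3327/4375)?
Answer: 233041517/12761875 ≈ 18.261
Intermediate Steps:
-38*((1560 - 3193)/(-5834) - 3327/4375) = -38*(-1633*(-1/5834) - 3327*1/4375) = -38*(1633/5834 - 3327/4375) = -38*(-12265343/25523750) = 233041517/12761875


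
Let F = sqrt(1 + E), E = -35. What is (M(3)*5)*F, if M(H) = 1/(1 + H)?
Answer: 5*I*sqrt(34)/4 ≈ 7.2887*I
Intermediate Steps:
F = I*sqrt(34) (F = sqrt(1 - 35) = sqrt(-34) = I*sqrt(34) ≈ 5.8309*I)
(M(3)*5)*F = (5/(1 + 3))*(I*sqrt(34)) = (5/4)*(I*sqrt(34)) = ((1/4)*5)*(I*sqrt(34)) = 5*(I*sqrt(34))/4 = 5*I*sqrt(34)/4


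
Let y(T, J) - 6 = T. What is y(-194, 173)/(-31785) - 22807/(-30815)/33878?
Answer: 3030578887/510491828730 ≈ 0.0059366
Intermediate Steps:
y(T, J) = 6 + T
y(-194, 173)/(-31785) - 22807/(-30815)/33878 = (6 - 194)/(-31785) - 22807/(-30815)/33878 = -188*(-1/31785) - 22807*(-1/30815)*(1/33878) = 188/31785 + (22807/30815)*(1/33878) = 188/31785 + 22807/1043950570 = 3030578887/510491828730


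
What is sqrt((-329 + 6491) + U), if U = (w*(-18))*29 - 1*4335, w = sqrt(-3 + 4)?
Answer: 3*sqrt(145) ≈ 36.125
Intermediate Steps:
w = 1 (w = sqrt(1) = 1)
U = -4857 (U = (1*(-18))*29 - 1*4335 = -18*29 - 4335 = -522 - 4335 = -4857)
sqrt((-329 + 6491) + U) = sqrt((-329 + 6491) - 4857) = sqrt(6162 - 4857) = sqrt(1305) = 3*sqrt(145)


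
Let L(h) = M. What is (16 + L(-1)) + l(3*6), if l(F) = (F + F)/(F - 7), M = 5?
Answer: 267/11 ≈ 24.273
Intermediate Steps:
L(h) = 5
l(F) = 2*F/(-7 + F) (l(F) = (2*F)/(-7 + F) = 2*F/(-7 + F))
(16 + L(-1)) + l(3*6) = (16 + 5) + 2*(3*6)/(-7 + 3*6) = 21 + 2*18/(-7 + 18) = 21 + 2*18/11 = 21 + 2*18*(1/11) = 21 + 36/11 = 267/11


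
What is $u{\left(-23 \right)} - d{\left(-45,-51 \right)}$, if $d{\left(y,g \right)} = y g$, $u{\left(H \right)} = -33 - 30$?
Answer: $-2358$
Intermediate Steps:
$u{\left(H \right)} = -63$ ($u{\left(H \right)} = -33 - 30 = -63$)
$d{\left(y,g \right)} = g y$
$u{\left(-23 \right)} - d{\left(-45,-51 \right)} = -63 - \left(-51\right) \left(-45\right) = -63 - 2295 = -2358$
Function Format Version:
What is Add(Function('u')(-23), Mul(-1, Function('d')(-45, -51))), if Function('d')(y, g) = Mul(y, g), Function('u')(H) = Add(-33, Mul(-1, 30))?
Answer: -2358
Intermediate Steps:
Function('u')(H) = -63 (Function('u')(H) = Add(-33, -30) = -63)
Function('d')(y, g) = Mul(g, y)
Add(Function('u')(-23), Mul(-1, Function('d')(-45, -51))) = Add(-63, Mul(-1, Mul(-51, -45))) = Add(-63, Mul(-1, 2295)) = Add(-63, -2295) = -2358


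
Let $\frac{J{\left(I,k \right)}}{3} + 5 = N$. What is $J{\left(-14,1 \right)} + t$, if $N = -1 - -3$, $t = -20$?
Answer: $-29$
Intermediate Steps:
$N = 2$ ($N = -1 + 3 = 2$)
$J{\left(I,k \right)} = -9$ ($J{\left(I,k \right)} = -15 + 3 \cdot 2 = -15 + 6 = -9$)
$J{\left(-14,1 \right)} + t = -9 - 20 = -29$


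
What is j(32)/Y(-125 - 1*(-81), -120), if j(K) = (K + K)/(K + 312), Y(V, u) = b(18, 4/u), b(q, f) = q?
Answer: 4/387 ≈ 0.010336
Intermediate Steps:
Y(V, u) = 18
j(K) = 2*K/(312 + K) (j(K) = (2*K)/(312 + K) = 2*K/(312 + K))
j(32)/Y(-125 - 1*(-81), -120) = (2*32/(312 + 32))/18 = (2*32/344)*(1/18) = (2*32*(1/344))*(1/18) = (8/43)*(1/18) = 4/387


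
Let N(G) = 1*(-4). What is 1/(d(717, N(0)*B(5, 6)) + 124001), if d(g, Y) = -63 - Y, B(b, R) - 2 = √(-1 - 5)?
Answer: 61973/7681305506 - I*√6/3840652753 ≈ 8.068e-6 - 6.3778e-10*I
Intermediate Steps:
B(b, R) = 2 + I*√6 (B(b, R) = 2 + √(-1 - 5) = 2 + √(-6) = 2 + I*√6)
N(G) = -4
1/(d(717, N(0)*B(5, 6)) + 124001) = 1/((-63 - (-4)*(2 + I*√6)) + 124001) = 1/((-63 - (-8 - 4*I*√6)) + 124001) = 1/((-63 + (8 + 4*I*√6)) + 124001) = 1/((-55 + 4*I*√6) + 124001) = 1/(123946 + 4*I*√6)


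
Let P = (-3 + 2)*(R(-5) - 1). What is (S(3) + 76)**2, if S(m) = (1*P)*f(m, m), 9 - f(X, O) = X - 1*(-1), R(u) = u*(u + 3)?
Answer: 961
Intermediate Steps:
R(u) = u*(3 + u)
f(X, O) = 8 - X (f(X, O) = 9 - (X - 1*(-1)) = 9 - (X + 1) = 9 - (1 + X) = 9 + (-1 - X) = 8 - X)
P = -9 (P = (-3 + 2)*(-5*(3 - 5) - 1) = -(-5*(-2) - 1) = -(10 - 1) = -1*9 = -9)
S(m) = -72 + 9*m (S(m) = (1*(-9))*(8 - m) = -9*(8 - m) = -72 + 9*m)
(S(3) + 76)**2 = ((-72 + 9*3) + 76)**2 = ((-72 + 27) + 76)**2 = (-45 + 76)**2 = 31**2 = 961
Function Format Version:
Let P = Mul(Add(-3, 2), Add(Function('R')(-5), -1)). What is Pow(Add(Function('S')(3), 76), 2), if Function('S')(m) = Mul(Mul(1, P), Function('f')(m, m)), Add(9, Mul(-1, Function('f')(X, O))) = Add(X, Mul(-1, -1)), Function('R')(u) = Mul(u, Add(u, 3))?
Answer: 961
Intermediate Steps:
Function('R')(u) = Mul(u, Add(3, u))
Function('f')(X, O) = Add(8, Mul(-1, X)) (Function('f')(X, O) = Add(9, Mul(-1, Add(X, Mul(-1, -1)))) = Add(9, Mul(-1, Add(X, 1))) = Add(9, Mul(-1, Add(1, X))) = Add(9, Add(-1, Mul(-1, X))) = Add(8, Mul(-1, X)))
P = -9 (P = Mul(Add(-3, 2), Add(Mul(-5, Add(3, -5)), -1)) = Mul(-1, Add(Mul(-5, -2), -1)) = Mul(-1, Add(10, -1)) = Mul(-1, 9) = -9)
Function('S')(m) = Add(-72, Mul(9, m)) (Function('S')(m) = Mul(Mul(1, -9), Add(8, Mul(-1, m))) = Mul(-9, Add(8, Mul(-1, m))) = Add(-72, Mul(9, m)))
Pow(Add(Function('S')(3), 76), 2) = Pow(Add(Add(-72, Mul(9, 3)), 76), 2) = Pow(Add(Add(-72, 27), 76), 2) = Pow(Add(-45, 76), 2) = Pow(31, 2) = 961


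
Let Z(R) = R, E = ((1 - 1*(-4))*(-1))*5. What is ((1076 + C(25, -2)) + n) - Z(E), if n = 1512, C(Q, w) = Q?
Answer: 2638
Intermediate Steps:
E = -25 (E = ((1 + 4)*(-1))*5 = (5*(-1))*5 = -5*5 = -25)
((1076 + C(25, -2)) + n) - Z(E) = ((1076 + 25) + 1512) - 1*(-25) = (1101 + 1512) + 25 = 2613 + 25 = 2638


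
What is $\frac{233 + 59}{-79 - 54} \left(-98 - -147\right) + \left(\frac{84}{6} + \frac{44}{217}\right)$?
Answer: $- \frac{384990}{4123} \approx -93.376$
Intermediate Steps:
$\frac{233 + 59}{-79 - 54} \left(-98 - -147\right) + \left(\frac{84}{6} + \frac{44}{217}\right) = \frac{292}{-133} \left(-98 + 147\right) + \left(84 \cdot \frac{1}{6} + 44 \cdot \frac{1}{217}\right) = 292 \left(- \frac{1}{133}\right) 49 + \left(14 + \frac{44}{217}\right) = \left(- \frac{292}{133}\right) 49 + \frac{3082}{217} = - \frac{2044}{19} + \frac{3082}{217} = - \frac{384990}{4123}$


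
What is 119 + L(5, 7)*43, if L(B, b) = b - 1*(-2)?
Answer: 506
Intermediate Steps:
L(B, b) = 2 + b (L(B, b) = b + 2 = 2 + b)
119 + L(5, 7)*43 = 119 + (2 + 7)*43 = 119 + 9*43 = 119 + 387 = 506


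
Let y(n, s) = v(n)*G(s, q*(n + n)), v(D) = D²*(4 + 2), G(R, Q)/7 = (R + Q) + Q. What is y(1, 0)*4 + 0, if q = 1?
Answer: 672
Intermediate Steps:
G(R, Q) = 7*R + 14*Q (G(R, Q) = 7*((R + Q) + Q) = 7*((Q + R) + Q) = 7*(R + 2*Q) = 7*R + 14*Q)
v(D) = 6*D² (v(D) = D²*6 = 6*D²)
y(n, s) = 6*n²*(7*s + 28*n) (y(n, s) = (6*n²)*(7*s + 14*(1*(n + n))) = (6*n²)*(7*s + 14*(1*(2*n))) = (6*n²)*(7*s + 14*(2*n)) = (6*n²)*(7*s + 28*n) = 6*n²*(7*s + 28*n))
y(1, 0)*4 + 0 = (42*1²*(0 + 4*1))*4 + 0 = (42*1*(0 + 4))*4 + 0 = (42*1*4)*4 + 0 = 168*4 + 0 = 672 + 0 = 672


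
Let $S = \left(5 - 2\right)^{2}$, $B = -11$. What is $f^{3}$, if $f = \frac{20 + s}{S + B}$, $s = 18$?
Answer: $-6859$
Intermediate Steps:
$S = 9$ ($S = 3^{2} = 9$)
$f = -19$ ($f = \frac{20 + 18}{9 - 11} = \frac{38}{-2} = 38 \left(- \frac{1}{2}\right) = -19$)
$f^{3} = \left(-19\right)^{3} = -6859$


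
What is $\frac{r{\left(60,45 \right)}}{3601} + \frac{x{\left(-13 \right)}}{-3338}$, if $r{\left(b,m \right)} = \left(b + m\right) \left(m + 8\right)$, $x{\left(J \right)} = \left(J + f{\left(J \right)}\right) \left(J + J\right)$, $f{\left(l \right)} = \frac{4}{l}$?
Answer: $\frac{8665012}{6010069} \approx 1.4417$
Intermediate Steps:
$x{\left(J \right)} = 2 J \left(J + \frac{4}{J}\right)$ ($x{\left(J \right)} = \left(J + \frac{4}{J}\right) \left(J + J\right) = \left(J + \frac{4}{J}\right) 2 J = 2 J \left(J + \frac{4}{J}\right)$)
$r{\left(b,m \right)} = \left(8 + m\right) \left(b + m\right)$ ($r{\left(b,m \right)} = \left(b + m\right) \left(8 + m\right) = \left(8 + m\right) \left(b + m\right)$)
$\frac{r{\left(60,45 \right)}}{3601} + \frac{x{\left(-13 \right)}}{-3338} = \frac{45^{2} + 8 \cdot 60 + 8 \cdot 45 + 60 \cdot 45}{3601} + \frac{8 + 2 \left(-13\right)^{2}}{-3338} = \left(2025 + 480 + 360 + 2700\right) \frac{1}{3601} + \left(8 + 2 \cdot 169\right) \left(- \frac{1}{3338}\right) = 5565 \cdot \frac{1}{3601} + \left(8 + 338\right) \left(- \frac{1}{3338}\right) = \frac{5565}{3601} + 346 \left(- \frac{1}{3338}\right) = \frac{5565}{3601} - \frac{173}{1669} = \frac{8665012}{6010069}$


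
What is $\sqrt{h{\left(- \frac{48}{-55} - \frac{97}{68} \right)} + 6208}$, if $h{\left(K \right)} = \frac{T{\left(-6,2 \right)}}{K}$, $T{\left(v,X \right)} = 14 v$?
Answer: $\frac{4 \sqrt{1704811993}}{2071} \approx 79.748$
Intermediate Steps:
$h{\left(K \right)} = - \frac{84}{K}$ ($h{\left(K \right)} = \frac{14 \left(-6\right)}{K} = - \frac{84}{K}$)
$\sqrt{h{\left(- \frac{48}{-55} - \frac{97}{68} \right)} + 6208} = \sqrt{- \frac{84}{- \frac{48}{-55} - \frac{97}{68}} + 6208} = \sqrt{- \frac{84}{\left(-48\right) \left(- \frac{1}{55}\right) - \frac{97}{68}} + 6208} = \sqrt{- \frac{84}{\frac{48}{55} - \frac{97}{68}} + 6208} = \sqrt{- \frac{84}{- \frac{2071}{3740}} + 6208} = \sqrt{\left(-84\right) \left(- \frac{3740}{2071}\right) + 6208} = \sqrt{\frac{314160}{2071} + 6208} = \sqrt{\frac{13170928}{2071}} = \frac{4 \sqrt{1704811993}}{2071}$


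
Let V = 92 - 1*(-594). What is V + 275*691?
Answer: 190711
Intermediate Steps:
V = 686 (V = 92 + 594 = 686)
V + 275*691 = 686 + 275*691 = 686 + 190025 = 190711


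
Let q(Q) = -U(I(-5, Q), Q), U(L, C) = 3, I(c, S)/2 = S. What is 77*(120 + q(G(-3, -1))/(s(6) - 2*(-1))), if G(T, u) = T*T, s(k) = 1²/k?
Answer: 118734/13 ≈ 9133.4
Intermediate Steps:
s(k) = 1/k
I(c, S) = 2*S
G(T, u) = T²
q(Q) = -3 (q(Q) = -1*3 = -3)
77*(120 + q(G(-3, -1))/(s(6) - 2*(-1))) = 77*(120 - 3/(1/6 - 2*(-1))) = 77*(120 - 3/(⅙ + 2)) = 77*(120 - 3/13/6) = 77*(120 - 3*6/13) = 77*(120 - 18/13) = 77*(1542/13) = 118734/13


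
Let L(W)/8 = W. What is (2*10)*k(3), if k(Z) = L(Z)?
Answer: 480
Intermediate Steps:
L(W) = 8*W
k(Z) = 8*Z
(2*10)*k(3) = (2*10)*(8*3) = 20*24 = 480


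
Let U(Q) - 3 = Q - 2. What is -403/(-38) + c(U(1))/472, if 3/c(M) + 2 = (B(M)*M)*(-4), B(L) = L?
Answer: 570629/53808 ≈ 10.605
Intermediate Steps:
U(Q) = 1 + Q (U(Q) = 3 + (Q - 2) = 3 + (-2 + Q) = 1 + Q)
c(M) = 3/(-2 - 4*M**2) (c(M) = 3/(-2 + (M*M)*(-4)) = 3/(-2 + M**2*(-4)) = 3/(-2 - 4*M**2))
-403/(-38) + c(U(1))/472 = -403/(-38) - 3/(2 + 4*(1 + 1)**2)/472 = -403*(-1/38) - 3/(2 + 4*2**2)*(1/472) = 403/38 - 3/(2 + 4*4)*(1/472) = 403/38 - 3/(2 + 16)*(1/472) = 403/38 - 3/18*(1/472) = 403/38 - 3*1/18*(1/472) = 403/38 - 1/6*1/472 = 403/38 - 1/2832 = 570629/53808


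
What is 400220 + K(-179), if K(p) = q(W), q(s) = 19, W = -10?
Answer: 400239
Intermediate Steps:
K(p) = 19
400220 + K(-179) = 400220 + 19 = 400239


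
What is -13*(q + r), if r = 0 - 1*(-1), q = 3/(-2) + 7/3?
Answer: -143/6 ≈ -23.833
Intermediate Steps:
q = 5/6 (q = 3*(-1/2) + 7*(1/3) = -3/2 + 7/3 = 5/6 ≈ 0.83333)
r = 1 (r = 0 + 1 = 1)
-13*(q + r) = -13*(5/6 + 1) = -13*11/6 = -143/6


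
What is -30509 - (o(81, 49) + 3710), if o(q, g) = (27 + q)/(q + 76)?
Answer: -5372491/157 ≈ -34220.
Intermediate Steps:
o(q, g) = (27 + q)/(76 + q)
-30509 - (o(81, 49) + 3710) = -30509 - ((27 + 81)/(76 + 81) + 3710) = -30509 - (108/157 + 3710) = -30509 - 1*582578/157 = -30509 - 582578/157 = -5372491/157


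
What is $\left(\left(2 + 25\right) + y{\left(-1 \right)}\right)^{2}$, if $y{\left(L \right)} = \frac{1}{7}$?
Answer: $\frac{36100}{49} \approx 736.73$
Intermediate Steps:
$y{\left(L \right)} = \frac{1}{7}$
$\left(\left(2 + 25\right) + y{\left(-1 \right)}\right)^{2} = \left(\left(2 + 25\right) + \frac{1}{7}\right)^{2} = \left(27 + \frac{1}{7}\right)^{2} = \left(\frac{190}{7}\right)^{2} = \frac{36100}{49}$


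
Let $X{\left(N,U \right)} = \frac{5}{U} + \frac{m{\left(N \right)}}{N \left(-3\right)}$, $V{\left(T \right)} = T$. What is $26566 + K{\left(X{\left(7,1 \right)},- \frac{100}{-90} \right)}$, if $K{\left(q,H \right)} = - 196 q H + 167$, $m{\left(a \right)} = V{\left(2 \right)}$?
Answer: $\frac{692951}{27} \approx 25665.0$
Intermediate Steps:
$m{\left(a \right)} = 2$
$X{\left(N,U \right)} = \frac{5}{U} - \frac{2}{3 N}$ ($X{\left(N,U \right)} = \frac{5}{U} + \frac{2}{N \left(-3\right)} = \frac{5}{U} + \frac{2}{\left(-3\right) N} = \frac{5}{U} + 2 \left(- \frac{1}{3 N}\right) = \frac{5}{U} - \frac{2}{3 N}$)
$K{\left(q,H \right)} = 167 - 196 H q$ ($K{\left(q,H \right)} = - 196 H q + 167 = 167 - 196 H q$)
$26566 + K{\left(X{\left(7,1 \right)},- \frac{100}{-90} \right)} = 26566 + \left(167 - 196 \left(- \frac{100}{-90}\right) \left(\frac{5}{1} - \frac{2}{3 \cdot 7}\right)\right) = 26566 + \left(167 - 196 \left(\left(-100\right) \left(- \frac{1}{90}\right)\right) \left(5 \cdot 1 - \frac{2}{21}\right)\right) = 26566 + \left(167 - \frac{1960 \left(5 - \frac{2}{21}\right)}{9}\right) = 26566 + \left(167 - \frac{1960}{9} \cdot \frac{103}{21}\right) = 26566 + \left(167 - \frac{28840}{27}\right) = 26566 - \frac{24331}{27} = \frac{692951}{27}$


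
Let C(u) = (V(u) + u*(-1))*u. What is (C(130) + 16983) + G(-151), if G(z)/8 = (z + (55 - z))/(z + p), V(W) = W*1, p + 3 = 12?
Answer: 1205573/71 ≈ 16980.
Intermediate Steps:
p = 9 (p = -3 + 12 = 9)
V(W) = W
G(z) = 440/(9 + z) (G(z) = 8*((z + (55 - z))/(z + 9)) = 8*(55/(9 + z)) = 440/(9 + z))
C(u) = 0 (C(u) = (u + u*(-1))*u = (u - u)*u = 0*u = 0)
(C(130) + 16983) + G(-151) = (0 + 16983) + 440/(9 - 151) = 16983 + 440/(-142) = 16983 + 440*(-1/142) = 16983 - 220/71 = 1205573/71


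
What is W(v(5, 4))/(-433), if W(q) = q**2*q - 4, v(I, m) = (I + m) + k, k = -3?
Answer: -212/433 ≈ -0.48961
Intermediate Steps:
v(I, m) = -3 + I + m (v(I, m) = (I + m) - 3 = -3 + I + m)
W(q) = -4 + q**3 (W(q) = q**3 - 4 = -4 + q**3)
W(v(5, 4))/(-433) = (-4 + (-3 + 5 + 4)**3)/(-433) = (-4 + 6**3)*(-1/433) = (-4 + 216)*(-1/433) = 212*(-1/433) = -212/433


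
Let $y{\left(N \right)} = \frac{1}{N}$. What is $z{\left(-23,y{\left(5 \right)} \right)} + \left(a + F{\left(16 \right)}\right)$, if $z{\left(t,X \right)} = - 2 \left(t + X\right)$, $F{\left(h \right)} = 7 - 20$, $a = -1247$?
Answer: $- \frac{6072}{5} \approx -1214.4$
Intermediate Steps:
$F{\left(h \right)} = -13$ ($F{\left(h \right)} = 7 - 20 = -13$)
$z{\left(t,X \right)} = - 2 X - 2 t$ ($z{\left(t,X \right)} = - 2 \left(X + t\right) = - 2 X - 2 t$)
$z{\left(-23,y{\left(5 \right)} \right)} + \left(a + F{\left(16 \right)}\right) = \left(- \frac{2}{5} - -46\right) - 1260 = \left(\left(-2\right) \frac{1}{5} + 46\right) - 1260 = \left(- \frac{2}{5} + 46\right) - 1260 = \frac{228}{5} - 1260 = - \frac{6072}{5}$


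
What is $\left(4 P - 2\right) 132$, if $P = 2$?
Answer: $792$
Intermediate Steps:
$\left(4 P - 2\right) 132 = \left(4 \cdot 2 - 2\right) 132 = \left(8 - 2\right) 132 = 6 \cdot 132 = 792$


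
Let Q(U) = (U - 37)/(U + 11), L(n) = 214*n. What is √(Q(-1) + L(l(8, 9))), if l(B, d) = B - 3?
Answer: √26655/5 ≈ 32.653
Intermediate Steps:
l(B, d) = -3 + B
Q(U) = (-37 + U)/(11 + U)
√(Q(-1) + L(l(8, 9))) = √((-37 - 1)/(11 - 1) + 214*(-3 + 8)) = √(-38/10 + 214*5) = √((⅒)*(-38) + 1070) = √(-19/5 + 1070) = √(5331/5) = √26655/5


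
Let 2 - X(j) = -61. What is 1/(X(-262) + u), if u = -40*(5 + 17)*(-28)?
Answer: 1/24703 ≈ 4.0481e-5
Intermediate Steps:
X(j) = 63 (X(j) = 2 - 1*(-61) = 2 + 61 = 63)
u = 24640 (u = -40*22*(-28) = -880*(-28) = 24640)
1/(X(-262) + u) = 1/(63 + 24640) = 1/24703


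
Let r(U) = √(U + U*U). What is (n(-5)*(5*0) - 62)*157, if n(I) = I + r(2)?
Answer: -9734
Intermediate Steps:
r(U) = √(U + U²)
n(I) = I + √6 (n(I) = I + √(2*(1 + 2)) = I + √(2*3) = I + √6)
(n(-5)*(5*0) - 62)*157 = ((-5 + √6)*(5*0) - 62)*157 = ((-5 + √6)*0 - 62)*157 = (0 - 62)*157 = -62*157 = -9734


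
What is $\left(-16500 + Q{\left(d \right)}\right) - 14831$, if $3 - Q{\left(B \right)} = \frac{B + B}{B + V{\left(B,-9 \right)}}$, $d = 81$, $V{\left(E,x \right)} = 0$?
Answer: $-31330$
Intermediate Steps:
$Q{\left(B \right)} = 1$ ($Q{\left(B \right)} = 3 - \frac{B + B}{B + 0} = 3 - \frac{2 B}{B} = 3 - 2 = 1$)
$\left(-16500 + Q{\left(d \right)}\right) - 14831 = \left(-16500 + 1\right) - 14831 = -16499 - 14831 = -31330$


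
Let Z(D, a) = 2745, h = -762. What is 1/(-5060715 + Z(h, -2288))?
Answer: -1/5057970 ≈ -1.9771e-7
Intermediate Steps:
1/(-5060715 + Z(h, -2288)) = 1/(-5060715 + 2745) = 1/(-5057970) = -1/5057970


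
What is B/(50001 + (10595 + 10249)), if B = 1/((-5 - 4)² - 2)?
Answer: 1/5596755 ≈ 1.7868e-7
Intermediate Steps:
B = 1/79 (B = 1/((-9)² - 2) = 1/(81 - 2) = 1/79 ≈ 0.012658)
B/(50001 + (10595 + 10249)) = 1/(79*(50001 + (10595 + 10249))) = 1/(79*(50001 + 20844)) = (1/79)/70845 = (1/79)*(1/70845) = 1/5596755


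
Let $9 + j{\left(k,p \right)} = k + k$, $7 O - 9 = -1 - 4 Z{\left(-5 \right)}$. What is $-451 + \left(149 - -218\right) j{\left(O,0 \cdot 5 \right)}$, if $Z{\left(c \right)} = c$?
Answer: $-818$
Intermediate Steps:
$O = 4$ ($O = \frac{9}{7} + \frac{-1 - -20}{7} = \frac{9}{7} + \frac{-1 + 20}{7} = \frac{9}{7} + \frac{1}{7} \cdot 19 = \frac{9}{7} + \frac{19}{7} = 4$)
$j{\left(k,p \right)} = -9 + 2 k$ ($j{\left(k,p \right)} = -9 + \left(k + k\right) = -9 + 2 k$)
$-451 + \left(149 - -218\right) j{\left(O,0 \cdot 5 \right)} = -451 + \left(149 - -218\right) \left(-9 + 2 \cdot 4\right) = -451 + \left(149 + 218\right) \left(-9 + 8\right) = -451 + 367 \left(-1\right) = -451 - 367 = -818$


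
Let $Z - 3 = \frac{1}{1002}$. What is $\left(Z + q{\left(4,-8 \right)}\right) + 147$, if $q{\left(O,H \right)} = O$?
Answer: $\frac{154309}{1002} \approx 154.0$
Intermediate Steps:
$Z = \frac{3007}{1002}$ ($Z = 3 + \frac{1}{1002} = \frac{3007}{1002} \approx 3.001$)
$\left(Z + q{\left(4,-8 \right)}\right) + 147 = \left(\frac{3007}{1002} + 4\right) + 147 = \frac{7015}{1002} + 147 = \frac{154309}{1002}$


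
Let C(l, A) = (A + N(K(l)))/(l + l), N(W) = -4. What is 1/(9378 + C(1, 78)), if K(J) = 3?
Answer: 1/9415 ≈ 0.00010621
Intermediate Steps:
C(l, A) = (-4 + A)/(2*l) (C(l, A) = (A - 4)/(l + l) = (-4 + A)/((2*l)) = (-4 + A)*(1/(2*l)) = (-4 + A)/(2*l))
1/(9378 + C(1, 78)) = 1/(9378 + (½)*(-4 + 78)/1) = 1/(9378 + (½)*1*74) = 1/(9378 + 37) = 1/9415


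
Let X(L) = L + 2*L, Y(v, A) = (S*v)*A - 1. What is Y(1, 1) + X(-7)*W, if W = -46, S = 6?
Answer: 971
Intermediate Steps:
Y(v, A) = -1 + 6*A*v (Y(v, A) = (6*v)*A - 1 = 6*A*v - 1 = -1 + 6*A*v)
X(L) = 3*L
Y(1, 1) + X(-7)*W = (-1 + 6*1*1) + (3*(-7))*(-46) = (-1 + 6) - 21*(-46) = 5 + 966 = 971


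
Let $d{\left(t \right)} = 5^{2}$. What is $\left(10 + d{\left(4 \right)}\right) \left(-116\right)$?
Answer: $-4060$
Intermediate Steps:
$d{\left(t \right)} = 25$
$\left(10 + d{\left(4 \right)}\right) \left(-116\right) = \left(10 + 25\right) \left(-116\right) = 35 \left(-116\right) = -4060$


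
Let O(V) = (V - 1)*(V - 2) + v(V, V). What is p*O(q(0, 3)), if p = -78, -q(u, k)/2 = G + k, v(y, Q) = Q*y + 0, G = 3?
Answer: -25428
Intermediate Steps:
v(y, Q) = Q*y
q(u, k) = -6 - 2*k (q(u, k) = -2*(3 + k) = -6 - 2*k)
O(V) = V**2 + (-1 + V)*(-2 + V) (O(V) = (V - 1)*(V - 2) + V*V = (-1 + V)*(-2 + V) + V**2 = V**2 + (-1 + V)*(-2 + V))
p*O(q(0, 3)) = -78*(2 - 3*(-6 - 2*3) + 2*(-6 - 2*3)**2) = -78*(2 - 3*(-6 - 6) + 2*(-6 - 6)**2) = -78*(2 - 3*(-12) + 2*(-12)**2) = -78*(2 + 36 + 2*144) = -78*(2 + 36 + 288) = -78*326 = -25428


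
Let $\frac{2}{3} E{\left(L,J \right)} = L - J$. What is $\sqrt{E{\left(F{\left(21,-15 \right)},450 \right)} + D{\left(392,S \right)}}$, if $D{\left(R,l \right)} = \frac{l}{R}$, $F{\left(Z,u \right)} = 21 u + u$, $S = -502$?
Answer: $\frac{i \sqrt{229571}}{14} \approx 34.224 i$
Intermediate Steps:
$F{\left(Z,u \right)} = 22 u$
$E{\left(L,J \right)} = - \frac{3 J}{2} + \frac{3 L}{2}$ ($E{\left(L,J \right)} = \frac{3 \left(L - J\right)}{2} = - \frac{3 J}{2} + \frac{3 L}{2}$)
$\sqrt{E{\left(F{\left(21,-15 \right)},450 \right)} + D{\left(392,S \right)}} = \sqrt{\left(\left(- \frac{3}{2}\right) 450 + \frac{3 \cdot 22 \left(-15\right)}{2}\right) - \frac{502}{392}} = \sqrt{\left(-675 + \frac{3}{2} \left(-330\right)\right) - \frac{251}{196}} = \sqrt{\left(-675 - 495\right) - \frac{251}{196}} = \sqrt{-1170 - \frac{251}{196}} = \sqrt{- \frac{229571}{196}} = \frac{i \sqrt{229571}}{14}$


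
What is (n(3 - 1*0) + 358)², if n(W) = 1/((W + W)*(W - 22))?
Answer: 1665537721/12996 ≈ 1.2816e+5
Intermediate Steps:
n(W) = 1/(2*W*(-22 + W)) (n(W) = 1/((2*W)*(-22 + W)) = 1/(2*W*(-22 + W)))
(n(3 - 1*0) + 358)² = (1/(2*(3 - 1*0)*(-22 + (3 - 1*0))) + 358)² = (1/(2*(3 + 0)*(-22 + (3 + 0))) + 358)² = ((½)/(3*(-22 + 3)) + 358)² = ((½)*(⅓)/(-19) + 358)² = ((½)*(⅓)*(-1/19) + 358)² = (-1/114 + 358)² = (40811/114)² = 1665537721/12996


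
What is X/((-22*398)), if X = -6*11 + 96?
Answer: -15/4378 ≈ -0.0034262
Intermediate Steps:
X = 30 (X = -66 + 96 = 30)
X/((-22*398)) = 30/((-22*398)) = 30/(-8756) = 30*(-1/8756) = -15/4378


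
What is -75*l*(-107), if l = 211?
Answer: 1693275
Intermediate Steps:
-75*l*(-107) = -75*211*(-107) = -15825*(-107) = 1693275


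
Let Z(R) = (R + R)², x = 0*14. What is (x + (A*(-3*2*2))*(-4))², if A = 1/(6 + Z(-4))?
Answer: 576/1225 ≈ 0.47020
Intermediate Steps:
x = 0
Z(R) = 4*R² (Z(R) = (2*R)² = 4*R²)
A = 1/70 (A = 1/(6 + 4*(-4)²) = 1/(6 + 4*16) = 1/(6 + 64) = 1/70 ≈ 0.014286)
(x + (A*(-3*2*2))*(-4))² = (0 + ((-3*2*2)/70)*(-4))² = (0 + ((-6*2)/70)*(-4))² = (0 + ((1/70)*(-12))*(-4))² = (0 - 6/35*(-4))² = (0 + 24/35)² = (24/35)² = 576/1225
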